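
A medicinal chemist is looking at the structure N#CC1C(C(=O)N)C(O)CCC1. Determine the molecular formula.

C8H12N2O2

Walk through each heavy atom and fill implicit hydrogens from standard valence (C 4, N 3, O 2, S 2, halogen 1):
  atom 1: N, bond orders sum to 3 (valence 3) → 0 H
  atom 2: C, bond orders sum to 4 (valence 4) → 0 H
  atom 3: C, bond orders sum to 3 (valence 4) → 1 H
  atom 4: C, bond orders sum to 3 (valence 4) → 1 H
  atom 5: C, bond orders sum to 4 (valence 4) → 0 H
  atom 6: O, bond orders sum to 2 (valence 2) → 0 H
  atom 7: N, bond orders sum to 1 (valence 3) → 2 H
  atom 8: C, bond orders sum to 3 (valence 4) → 1 H
  atom 9: O, bond orders sum to 1 (valence 2) → 1 H
  atom 10: C, bond orders sum to 2 (valence 4) → 2 H
  atom 11: C, bond orders sum to 2 (valence 4) → 2 H
  atom 12: C, bond orders sum to 2 (valence 4) → 2 H
Totals → C:8, H:12, N:2, O:2.
In Hill order: C8H12N2O2.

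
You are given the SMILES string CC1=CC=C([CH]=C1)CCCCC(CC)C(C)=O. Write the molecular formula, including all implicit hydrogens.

Walk through each heavy atom and fill implicit hydrogens from standard valence (C 4, N 3, O 2, S 2, halogen 1):
  atom 1: C, bond orders sum to 1 (valence 4) → 3 H
  atom 2: C, bond orders sum to 4 (valence 4) → 0 H
  atom 3: C, bond orders sum to 3 (valence 4) → 1 H
  atom 4: C, bond orders sum to 3 (valence 4) → 1 H
  atom 5: C, bond orders sum to 4 (valence 4) → 0 H
  atom 6: C with explicit H count 1
  atom 7: C, bond orders sum to 3 (valence 4) → 1 H
  atom 8: C, bond orders sum to 2 (valence 4) → 2 H
  atom 9: C, bond orders sum to 2 (valence 4) → 2 H
  atom 10: C, bond orders sum to 2 (valence 4) → 2 H
  atom 11: C, bond orders sum to 2 (valence 4) → 2 H
  atom 12: C, bond orders sum to 3 (valence 4) → 1 H
  atom 13: C, bond orders sum to 2 (valence 4) → 2 H
  atom 14: C, bond orders sum to 1 (valence 4) → 3 H
  atom 15: C, bond orders sum to 4 (valence 4) → 0 H
  atom 16: C, bond orders sum to 1 (valence 4) → 3 H
  atom 17: O, bond orders sum to 2 (valence 2) → 0 H
Totals → C:16, H:24, O:1.
In Hill order: C16H24O.

C16H24O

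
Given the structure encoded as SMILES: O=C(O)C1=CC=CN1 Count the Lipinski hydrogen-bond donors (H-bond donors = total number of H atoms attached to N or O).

Donors: find every N or O and count the H atoms it carries.
  atom 1 (O): bond orders sum to 2 → 0 H
  atom 3 (O): bond orders sum to 1 → 1 H
  atom 8 (N): bond orders sum to 2 → 1 H
Lipinski HBD = 2.

2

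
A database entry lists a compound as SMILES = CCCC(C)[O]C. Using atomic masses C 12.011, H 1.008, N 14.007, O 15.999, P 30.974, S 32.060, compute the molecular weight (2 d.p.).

First, the molecular formula is C6H14O (counting implicit H from valence).
  C: 6 × 12.011 = 72.066
  H: 14 × 1.008 = 14.112
  O: 1 × 15.999 = 15.999
Sum: 6×12.011 + 14×1.008 + 1×15.999 = 102.177 → 102.18 g/mol.

102.18 g/mol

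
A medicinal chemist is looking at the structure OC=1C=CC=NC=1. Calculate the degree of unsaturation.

4

Molecular formula: C5H5NO.
DoU = (2C + 2 + N − H − X) / 2, where X is the halogen count and O/S are ignored.
    = (2·5 + 2 + 1 − 5 − 0) / 2 = 8 / 2 = 4.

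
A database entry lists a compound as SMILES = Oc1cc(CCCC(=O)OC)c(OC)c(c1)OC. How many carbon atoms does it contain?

Count every carbon token in the SMILES (each C, including those in ring-closure positions and inside branches).
Carbon count: 13.

13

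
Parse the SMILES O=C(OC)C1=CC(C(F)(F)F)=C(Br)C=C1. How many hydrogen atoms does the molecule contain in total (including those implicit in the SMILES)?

6

Walk through each heavy atom and fill implicit hydrogens from standard valence (C 4, N 3, O 2, S 2, halogen 1):
  atom 1: O, bond orders sum to 2 (valence 2) → 0 H
  atom 2: C, bond orders sum to 4 (valence 4) → 0 H
  atom 3: O, bond orders sum to 2 (valence 2) → 0 H
  atom 4: C, bond orders sum to 1 (valence 4) → 3 H
  atom 5: C, bond orders sum to 4 (valence 4) → 0 H
  atom 6: C, bond orders sum to 3 (valence 4) → 1 H
  atom 7: C, bond orders sum to 4 (valence 4) → 0 H
  atom 8: C, bond orders sum to 4 (valence 4) → 0 H
  atom 9: F (halogen, monovalent) → 0 H
  atom 10: F (halogen, monovalent) → 0 H
  atom 11: F (halogen, monovalent) → 0 H
  atom 12: C, bond orders sum to 4 (valence 4) → 0 H
  atom 13: Br (halogen, monovalent) → 0 H
  atom 14: C, bond orders sum to 3 (valence 4) → 1 H
  atom 15: C, bond orders sum to 3 (valence 4) → 1 H
Total hydrogens: 6.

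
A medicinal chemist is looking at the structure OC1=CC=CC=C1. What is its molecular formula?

Walk through each heavy atom and fill implicit hydrogens from standard valence (C 4, N 3, O 2, S 2, halogen 1):
  atom 1: O, bond orders sum to 1 (valence 2) → 1 H
  atom 2: C, bond orders sum to 4 (valence 4) → 0 H
  atom 3: C, bond orders sum to 3 (valence 4) → 1 H
  atom 4: C, bond orders sum to 3 (valence 4) → 1 H
  atom 5: C, bond orders sum to 3 (valence 4) → 1 H
  atom 6: C, bond orders sum to 3 (valence 4) → 1 H
  atom 7: C, bond orders sum to 3 (valence 4) → 1 H
Totals → C:6, H:6, O:1.

C6H6O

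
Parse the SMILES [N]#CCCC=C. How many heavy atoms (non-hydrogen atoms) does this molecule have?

Every atom symbol written in the SMILES (organic subset) is one heavy atom; implicit H are not written.
Heavy atoms by element → C:5, N:1.
Total: 6.

6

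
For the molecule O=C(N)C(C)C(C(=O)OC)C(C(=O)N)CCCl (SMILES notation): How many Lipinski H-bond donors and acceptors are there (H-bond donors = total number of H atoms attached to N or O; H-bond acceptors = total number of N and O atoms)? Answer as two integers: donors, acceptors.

4, 6

Donors: find every N or O and count the H atoms it carries.
  atom 1 (O): bond orders sum to 2 → 0 H
  atom 3 (N): bond orders sum to 1 → 2 H
  atom 8 (O): bond orders sum to 2 → 0 H
  atom 9 (O): bond orders sum to 2 → 0 H
  atom 13 (O): bond orders sum to 2 → 0 H
  atom 14 (N): bond orders sum to 1 → 2 H
Lipinski HBD = 4.
Acceptors: N atoms = 2, O atoms = 4 → HBA = 6.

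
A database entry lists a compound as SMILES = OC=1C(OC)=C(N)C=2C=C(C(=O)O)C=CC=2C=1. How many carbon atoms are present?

12

Count every carbon token in the SMILES (each C, including those in ring-closure positions and inside branches).
Carbon count: 12.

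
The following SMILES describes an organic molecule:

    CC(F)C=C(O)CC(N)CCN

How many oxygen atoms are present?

Scan the SMILES for O atoms (remember two-letter symbols like Cl and Br are single atoms).
Oxygen count: 1.

1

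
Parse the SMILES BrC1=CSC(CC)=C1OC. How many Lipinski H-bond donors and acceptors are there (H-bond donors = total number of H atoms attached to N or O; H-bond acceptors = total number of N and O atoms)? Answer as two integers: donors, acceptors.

Donors: find every N or O and count the H atoms it carries.
  atom 9 (O): bond orders sum to 2 → 0 H
Lipinski HBD = 0.
Acceptors: N atoms = 0, O atoms = 1 → HBA = 1.

0, 1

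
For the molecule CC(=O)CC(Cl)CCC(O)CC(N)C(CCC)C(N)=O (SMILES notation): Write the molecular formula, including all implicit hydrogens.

C14H27ClN2O3

Walk through each heavy atom and fill implicit hydrogens from standard valence (C 4, N 3, O 2, S 2, halogen 1):
  atom 1: C, bond orders sum to 1 (valence 4) → 3 H
  atom 2: C, bond orders sum to 4 (valence 4) → 0 H
  atom 3: O, bond orders sum to 2 (valence 2) → 0 H
  atom 4: C, bond orders sum to 2 (valence 4) → 2 H
  atom 5: C, bond orders sum to 3 (valence 4) → 1 H
  atom 6: Cl (halogen, monovalent) → 0 H
  atom 7: C, bond orders sum to 2 (valence 4) → 2 H
  atom 8: C, bond orders sum to 2 (valence 4) → 2 H
  atom 9: C, bond orders sum to 3 (valence 4) → 1 H
  atom 10: O, bond orders sum to 1 (valence 2) → 1 H
  atom 11: C, bond orders sum to 2 (valence 4) → 2 H
  atom 12: C, bond orders sum to 3 (valence 4) → 1 H
  atom 13: N, bond orders sum to 1 (valence 3) → 2 H
  atom 14: C, bond orders sum to 3 (valence 4) → 1 H
  atom 15: C, bond orders sum to 2 (valence 4) → 2 H
  atom 16: C, bond orders sum to 2 (valence 4) → 2 H
  atom 17: C, bond orders sum to 1 (valence 4) → 3 H
  atom 18: C, bond orders sum to 4 (valence 4) → 0 H
  atom 19: N, bond orders sum to 1 (valence 3) → 2 H
  atom 20: O, bond orders sum to 2 (valence 2) → 0 H
Totals → C:14, H:27, Cl:1, N:2, O:3.
In Hill order: C14H27ClN2O3.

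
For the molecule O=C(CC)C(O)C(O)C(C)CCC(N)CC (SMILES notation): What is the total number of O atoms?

3

Scan the SMILES for O atoms (remember two-letter symbols like Cl and Br are single atoms).
Oxygen count: 3.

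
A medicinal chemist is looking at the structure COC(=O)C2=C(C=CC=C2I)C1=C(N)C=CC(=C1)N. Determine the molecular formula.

Walk through each heavy atom and fill implicit hydrogens from standard valence (C 4, N 3, O 2, S 2, halogen 1):
  atom 1: C, bond orders sum to 1 (valence 4) → 3 H
  atom 2: O, bond orders sum to 2 (valence 2) → 0 H
  atom 3: C, bond orders sum to 4 (valence 4) → 0 H
  atom 4: O, bond orders sum to 2 (valence 2) → 0 H
  atom 5: C, bond orders sum to 4 (valence 4) → 0 H
  atom 6: C, bond orders sum to 4 (valence 4) → 0 H
  atom 7: C, bond orders sum to 3 (valence 4) → 1 H
  atom 8: C, bond orders sum to 3 (valence 4) → 1 H
  atom 9: C, bond orders sum to 3 (valence 4) → 1 H
  atom 10: C, bond orders sum to 4 (valence 4) → 0 H
  atom 11: I (halogen, monovalent) → 0 H
  atom 12: C, bond orders sum to 4 (valence 4) → 0 H
  atom 13: C, bond orders sum to 4 (valence 4) → 0 H
  atom 14: N, bond orders sum to 1 (valence 3) → 2 H
  atom 15: C, bond orders sum to 3 (valence 4) → 1 H
  atom 16: C, bond orders sum to 3 (valence 4) → 1 H
  atom 17: C, bond orders sum to 4 (valence 4) → 0 H
  atom 18: C, bond orders sum to 3 (valence 4) → 1 H
  atom 19: N, bond orders sum to 1 (valence 3) → 2 H
Totals → C:14, H:13, I:1, N:2, O:2.

C14H13IN2O2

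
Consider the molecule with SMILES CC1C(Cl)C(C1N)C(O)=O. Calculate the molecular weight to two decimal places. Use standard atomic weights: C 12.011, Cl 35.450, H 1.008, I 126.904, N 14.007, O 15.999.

First, the molecular formula is C6H10ClNO2 (counting implicit H from valence).
  C: 6 × 12.011 = 72.066
  Cl: 1 × 35.450 = 35.450
  H: 10 × 1.008 = 10.080
  N: 1 × 14.007 = 14.007
  O: 2 × 15.999 = 31.998
Sum: 6×12.011 + 1×35.450 + 10×1.008 + 1×14.007 + 2×15.999 = 163.601 → 163.60 g/mol.

163.60 g/mol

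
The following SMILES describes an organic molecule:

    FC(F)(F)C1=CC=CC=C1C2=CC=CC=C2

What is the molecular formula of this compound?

Walk through each heavy atom and fill implicit hydrogens from standard valence (C 4, N 3, O 2, S 2, halogen 1):
  atom 1: F (halogen, monovalent) → 0 H
  atom 2: C, bond orders sum to 4 (valence 4) → 0 H
  atom 3: F (halogen, monovalent) → 0 H
  atom 4: F (halogen, monovalent) → 0 H
  atom 5: C, bond orders sum to 4 (valence 4) → 0 H
  atom 6: C, bond orders sum to 3 (valence 4) → 1 H
  atom 7: C, bond orders sum to 3 (valence 4) → 1 H
  atom 8: C, bond orders sum to 3 (valence 4) → 1 H
  atom 9: C, bond orders sum to 3 (valence 4) → 1 H
  atom 10: C, bond orders sum to 4 (valence 4) → 0 H
  atom 11: C, bond orders sum to 4 (valence 4) → 0 H
  atom 12: C, bond orders sum to 3 (valence 4) → 1 H
  atom 13: C, bond orders sum to 3 (valence 4) → 1 H
  atom 14: C, bond orders sum to 3 (valence 4) → 1 H
  atom 15: C, bond orders sum to 3 (valence 4) → 1 H
  atom 16: C, bond orders sum to 3 (valence 4) → 1 H
Totals → C:13, H:9, F:3.
In Hill order: C13H9F3.

C13H9F3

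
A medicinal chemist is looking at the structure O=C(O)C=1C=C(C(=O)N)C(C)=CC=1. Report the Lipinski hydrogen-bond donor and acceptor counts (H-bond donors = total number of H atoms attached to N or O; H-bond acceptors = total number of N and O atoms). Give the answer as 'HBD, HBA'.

Donors: find every N or O and count the H atoms it carries.
  atom 1 (O): bond orders sum to 2 → 0 H
  atom 3 (O): bond orders sum to 1 → 1 H
  atom 8 (O): bond orders sum to 2 → 0 H
  atom 9 (N): bond orders sum to 1 → 2 H
Lipinski HBD = 3.
Acceptors: N atoms = 1, O atoms = 3 → HBA = 4.

3, 4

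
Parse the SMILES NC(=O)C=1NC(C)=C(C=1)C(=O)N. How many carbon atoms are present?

7

Count every carbon token in the SMILES (each C, including those in ring-closure positions and inside branches).
Carbon count: 7.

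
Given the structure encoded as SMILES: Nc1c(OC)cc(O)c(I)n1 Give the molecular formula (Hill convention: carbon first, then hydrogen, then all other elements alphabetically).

Walk through each heavy atom and fill implicit hydrogens from standard valence (C 4, N 3, O 2, S 2, halogen 1); for lowercase aromatic atoms, an aromatic c carries 1 H when it has two neighbours and 0 H with three, and aromatic n carries 0 H:
  atom 1: N, bond orders sum to 1 (valence 3) → 2 H
  atom 2: aromatic c, 3 neighbours → 0 H
  atom 3: aromatic c, 3 neighbours → 0 H
  atom 4: O, bond orders sum to 2 (valence 2) → 0 H
  atom 5: C, bond orders sum to 1 (valence 4) → 3 H
  atom 6: aromatic c, 2 neighbours → 1 H
  atom 7: aromatic c, 3 neighbours → 0 H
  atom 8: O, bond orders sum to 1 (valence 2) → 1 H
  atom 9: aromatic c, 3 neighbours → 0 H
  atom 10: I (halogen, monovalent) → 0 H
  atom 11: aromatic n, 2 neighbours → 0 H
Totals → C:6, H:7, I:1, N:2, O:2.
In Hill order: C6H7IN2O2.

C6H7IN2O2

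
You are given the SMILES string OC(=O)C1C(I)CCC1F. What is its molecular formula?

C6H8FIO2

Walk through each heavy atom and fill implicit hydrogens from standard valence (C 4, N 3, O 2, S 2, halogen 1):
  atom 1: O, bond orders sum to 1 (valence 2) → 1 H
  atom 2: C, bond orders sum to 4 (valence 4) → 0 H
  atom 3: O, bond orders sum to 2 (valence 2) → 0 H
  atom 4: C, bond orders sum to 3 (valence 4) → 1 H
  atom 5: C, bond orders sum to 3 (valence 4) → 1 H
  atom 6: I (halogen, monovalent) → 0 H
  atom 7: C, bond orders sum to 2 (valence 4) → 2 H
  atom 8: C, bond orders sum to 2 (valence 4) → 2 H
  atom 9: C, bond orders sum to 3 (valence 4) → 1 H
  atom 10: F (halogen, monovalent) → 0 H
Totals → C:6, H:8, F:1, I:1, O:2.
In Hill order: C6H8FIO2.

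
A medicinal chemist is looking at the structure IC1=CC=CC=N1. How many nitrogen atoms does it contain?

Scan the SMILES for N atoms (remember two-letter symbols like Cl and Br are single atoms).
Nitrogen count: 1.

1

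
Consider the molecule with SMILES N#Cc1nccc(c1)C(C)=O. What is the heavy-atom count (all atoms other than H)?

11

Every atom symbol written in the SMILES (organic subset) is one heavy atom; implicit H are not written.
Heavy atoms by element → C:8, N:2, O:1.
Total: 11.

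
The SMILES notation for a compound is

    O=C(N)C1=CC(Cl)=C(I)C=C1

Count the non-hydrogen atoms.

Every atom symbol written in the SMILES (organic subset) is one heavy atom; implicit H are not written.
Heavy atoms by element → C:7, Cl:1, I:1, N:1, O:1.
Total: 11.

11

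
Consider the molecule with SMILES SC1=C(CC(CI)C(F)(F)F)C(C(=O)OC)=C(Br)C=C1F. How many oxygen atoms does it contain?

2

Scan the SMILES for O atoms (remember two-letter symbols like Cl and Br are single atoms).
Oxygen count: 2.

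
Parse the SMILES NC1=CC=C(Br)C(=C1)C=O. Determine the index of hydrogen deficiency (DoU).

Molecular formula: C7H6BrNO.
DoU = (2C + 2 + N − H − X) / 2, where X is the halogen count and O/S are ignored.
    = (2·7 + 2 + 1 − 6 − 1) / 2 = 10 / 2 = 5.

5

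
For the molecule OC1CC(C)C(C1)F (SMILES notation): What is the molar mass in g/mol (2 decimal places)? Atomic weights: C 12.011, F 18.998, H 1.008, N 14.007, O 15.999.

118.15 g/mol

First, the molecular formula is C6H11FO (counting implicit H from valence).
  C: 6 × 12.011 = 72.066
  F: 1 × 18.998 = 18.998
  H: 11 × 1.008 = 11.088
  O: 1 × 15.999 = 15.999
Sum: 6×12.011 + 1×18.998 + 11×1.008 + 1×15.999 = 118.151 → 118.15 g/mol.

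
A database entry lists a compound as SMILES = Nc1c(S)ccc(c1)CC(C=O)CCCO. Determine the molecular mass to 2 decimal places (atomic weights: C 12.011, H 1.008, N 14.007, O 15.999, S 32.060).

239.33 g/mol

First, the molecular formula is C12H17NO2S (counting implicit H from valence).
  C: 12 × 12.011 = 144.132
  H: 17 × 1.008 = 17.136
  N: 1 × 14.007 = 14.007
  O: 2 × 15.999 = 31.998
  S: 1 × 32.060 = 32.060
Sum: 12×12.011 + 17×1.008 + 1×14.007 + 2×15.999 + 1×32.060 = 239.333 → 239.33 g/mol.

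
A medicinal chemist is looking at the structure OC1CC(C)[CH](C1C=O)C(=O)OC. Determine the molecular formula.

Walk through each heavy atom and fill implicit hydrogens from standard valence (C 4, N 3, O 2, S 2, halogen 1):
  atom 1: O, bond orders sum to 1 (valence 2) → 1 H
  atom 2: C, bond orders sum to 3 (valence 4) → 1 H
  atom 3: C, bond orders sum to 2 (valence 4) → 2 H
  atom 4: C, bond orders sum to 3 (valence 4) → 1 H
  atom 5: C, bond orders sum to 1 (valence 4) → 3 H
  atom 6: C with explicit H count 1
  atom 7: C, bond orders sum to 3 (valence 4) → 1 H
  atom 8: C, bond orders sum to 3 (valence 4) → 1 H
  atom 9: O, bond orders sum to 2 (valence 2) → 0 H
  atom 10: C, bond orders sum to 4 (valence 4) → 0 H
  atom 11: O, bond orders sum to 2 (valence 2) → 0 H
  atom 12: O, bond orders sum to 2 (valence 2) → 0 H
  atom 13: C, bond orders sum to 1 (valence 4) → 3 H
Totals → C:9, H:14, O:4.
In Hill order: C9H14O4.

C9H14O4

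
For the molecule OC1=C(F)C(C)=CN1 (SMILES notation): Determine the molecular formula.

C5H6FNO

Walk through each heavy atom and fill implicit hydrogens from standard valence (C 4, N 3, O 2, S 2, halogen 1):
  atom 1: O, bond orders sum to 1 (valence 2) → 1 H
  atom 2: C, bond orders sum to 4 (valence 4) → 0 H
  atom 3: C, bond orders sum to 4 (valence 4) → 0 H
  atom 4: F (halogen, monovalent) → 0 H
  atom 5: C, bond orders sum to 4 (valence 4) → 0 H
  atom 6: C, bond orders sum to 1 (valence 4) → 3 H
  atom 7: C, bond orders sum to 3 (valence 4) → 1 H
  atom 8: N, bond orders sum to 2 (valence 3) → 1 H
Totals → C:5, H:6, F:1, N:1, O:1.
In Hill order: C5H6FNO.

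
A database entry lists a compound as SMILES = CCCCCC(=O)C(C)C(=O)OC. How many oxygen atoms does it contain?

3

Scan the SMILES for O atoms (remember two-letter symbols like Cl and Br are single atoms).
Oxygen count: 3.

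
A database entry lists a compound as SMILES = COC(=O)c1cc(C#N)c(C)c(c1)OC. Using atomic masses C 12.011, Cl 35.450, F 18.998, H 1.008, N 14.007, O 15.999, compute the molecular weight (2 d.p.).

205.21 g/mol

First, the molecular formula is C11H11NO3 (counting implicit H from valence).
  C: 11 × 12.011 = 132.121
  H: 11 × 1.008 = 11.088
  N: 1 × 14.007 = 14.007
  O: 3 × 15.999 = 47.997
Sum: 11×12.011 + 11×1.008 + 1×14.007 + 3×15.999 = 205.213 → 205.21 g/mol.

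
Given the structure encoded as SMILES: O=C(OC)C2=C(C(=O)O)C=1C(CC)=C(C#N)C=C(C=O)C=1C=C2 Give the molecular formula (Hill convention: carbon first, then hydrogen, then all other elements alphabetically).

C17H13NO5

Walk through each heavy atom and fill implicit hydrogens from standard valence (C 4, N 3, O 2, S 2, halogen 1):
  atom 1: O, bond orders sum to 2 (valence 2) → 0 H
  atom 2: C, bond orders sum to 4 (valence 4) → 0 H
  atom 3: O, bond orders sum to 2 (valence 2) → 0 H
  atom 4: C, bond orders sum to 1 (valence 4) → 3 H
  atom 5: C, bond orders sum to 4 (valence 4) → 0 H
  atom 6: C, bond orders sum to 4 (valence 4) → 0 H
  atom 7: C, bond orders sum to 4 (valence 4) → 0 H
  atom 8: O, bond orders sum to 2 (valence 2) → 0 H
  atom 9: O, bond orders sum to 1 (valence 2) → 1 H
  atom 10: C, bond orders sum to 4 (valence 4) → 0 H
  atom 11: C, bond orders sum to 4 (valence 4) → 0 H
  atom 12: C, bond orders sum to 2 (valence 4) → 2 H
  atom 13: C, bond orders sum to 1 (valence 4) → 3 H
  atom 14: C, bond orders sum to 4 (valence 4) → 0 H
  atom 15: C, bond orders sum to 4 (valence 4) → 0 H
  atom 16: N, bond orders sum to 3 (valence 3) → 0 H
  atom 17: C, bond orders sum to 3 (valence 4) → 1 H
  atom 18: C, bond orders sum to 4 (valence 4) → 0 H
  atom 19: C, bond orders sum to 3 (valence 4) → 1 H
  atom 20: O, bond orders sum to 2 (valence 2) → 0 H
  atom 21: C, bond orders sum to 4 (valence 4) → 0 H
  atom 22: C, bond orders sum to 3 (valence 4) → 1 H
  atom 23: C, bond orders sum to 3 (valence 4) → 1 H
Totals → C:17, H:13, N:1, O:5.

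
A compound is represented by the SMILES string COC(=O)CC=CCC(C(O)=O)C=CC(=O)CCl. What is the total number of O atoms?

Scan the SMILES for O atoms (remember two-letter symbols like Cl and Br are single atoms).
Oxygen count: 5.

5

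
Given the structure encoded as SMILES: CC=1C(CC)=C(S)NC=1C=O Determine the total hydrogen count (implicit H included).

Walk through each heavy atom and fill implicit hydrogens from standard valence (C 4, N 3, O 2, S 2, halogen 1):
  atom 1: C, bond orders sum to 1 (valence 4) → 3 H
  atom 2: C, bond orders sum to 4 (valence 4) → 0 H
  atom 3: C, bond orders sum to 4 (valence 4) → 0 H
  atom 4: C, bond orders sum to 2 (valence 4) → 2 H
  atom 5: C, bond orders sum to 1 (valence 4) → 3 H
  atom 6: C, bond orders sum to 4 (valence 4) → 0 H
  atom 7: S, bond orders sum to 1 (valence 2) → 1 H
  atom 8: N, bond orders sum to 2 (valence 3) → 1 H
  atom 9: C, bond orders sum to 4 (valence 4) → 0 H
  atom 10: C, bond orders sum to 3 (valence 4) → 1 H
  atom 11: O, bond orders sum to 2 (valence 2) → 0 H
Total hydrogens: 11.

11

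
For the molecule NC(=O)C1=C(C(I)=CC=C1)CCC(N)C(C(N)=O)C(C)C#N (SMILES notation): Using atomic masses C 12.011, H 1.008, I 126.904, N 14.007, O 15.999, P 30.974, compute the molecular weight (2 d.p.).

414.25 g/mol

First, the molecular formula is C15H19IN4O2 (counting implicit H from valence).
  C: 15 × 12.011 = 180.165
  H: 19 × 1.008 = 19.152
  I: 1 × 126.904 = 126.904
  N: 4 × 14.007 = 56.028
  O: 2 × 15.999 = 31.998
Sum: 15×12.011 + 19×1.008 + 1×126.904 + 4×14.007 + 2×15.999 = 414.247 → 414.25 g/mol.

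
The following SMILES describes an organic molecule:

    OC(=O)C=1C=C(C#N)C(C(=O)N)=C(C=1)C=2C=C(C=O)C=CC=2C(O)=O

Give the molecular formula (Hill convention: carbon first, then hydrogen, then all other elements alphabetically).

C17H10N2O6

Walk through each heavy atom and fill implicit hydrogens from standard valence (C 4, N 3, O 2, S 2, halogen 1):
  atom 1: O, bond orders sum to 1 (valence 2) → 1 H
  atom 2: C, bond orders sum to 4 (valence 4) → 0 H
  atom 3: O, bond orders sum to 2 (valence 2) → 0 H
  atom 4: C, bond orders sum to 4 (valence 4) → 0 H
  atom 5: C, bond orders sum to 3 (valence 4) → 1 H
  atom 6: C, bond orders sum to 4 (valence 4) → 0 H
  atom 7: C, bond orders sum to 4 (valence 4) → 0 H
  atom 8: N, bond orders sum to 3 (valence 3) → 0 H
  atom 9: C, bond orders sum to 4 (valence 4) → 0 H
  atom 10: C, bond orders sum to 4 (valence 4) → 0 H
  atom 11: O, bond orders sum to 2 (valence 2) → 0 H
  atom 12: N, bond orders sum to 1 (valence 3) → 2 H
  atom 13: C, bond orders sum to 4 (valence 4) → 0 H
  atom 14: C, bond orders sum to 3 (valence 4) → 1 H
  atom 15: C, bond orders sum to 4 (valence 4) → 0 H
  atom 16: C, bond orders sum to 3 (valence 4) → 1 H
  atom 17: C, bond orders sum to 4 (valence 4) → 0 H
  atom 18: C, bond orders sum to 3 (valence 4) → 1 H
  atom 19: O, bond orders sum to 2 (valence 2) → 0 H
  atom 20: C, bond orders sum to 3 (valence 4) → 1 H
  atom 21: C, bond orders sum to 3 (valence 4) → 1 H
  atom 22: C, bond orders sum to 4 (valence 4) → 0 H
  atom 23: C, bond orders sum to 4 (valence 4) → 0 H
  atom 24: O, bond orders sum to 1 (valence 2) → 1 H
  atom 25: O, bond orders sum to 2 (valence 2) → 0 H
Totals → C:17, H:10, N:2, O:6.
In Hill order: C17H10N2O6.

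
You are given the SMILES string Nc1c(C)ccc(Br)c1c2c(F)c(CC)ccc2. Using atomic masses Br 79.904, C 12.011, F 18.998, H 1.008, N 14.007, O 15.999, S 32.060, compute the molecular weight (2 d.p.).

308.19 g/mol

First, the molecular formula is C15H15BrFN (counting implicit H from valence).
  Br: 1 × 79.904 = 79.904
  C: 15 × 12.011 = 180.165
  F: 1 × 18.998 = 18.998
  H: 15 × 1.008 = 15.120
  N: 1 × 14.007 = 14.007
Sum: 1×79.904 + 15×12.011 + 1×18.998 + 15×1.008 + 1×14.007 = 308.194 → 308.19 g/mol.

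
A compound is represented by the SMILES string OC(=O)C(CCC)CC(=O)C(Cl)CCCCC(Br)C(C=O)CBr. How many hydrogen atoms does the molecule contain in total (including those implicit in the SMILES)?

25

Walk through each heavy atom and fill implicit hydrogens from standard valence (C 4, N 3, O 2, S 2, halogen 1):
  atom 1: O, bond orders sum to 1 (valence 2) → 1 H
  atom 2: C, bond orders sum to 4 (valence 4) → 0 H
  atom 3: O, bond orders sum to 2 (valence 2) → 0 H
  atom 4: C, bond orders sum to 3 (valence 4) → 1 H
  atom 5: C, bond orders sum to 2 (valence 4) → 2 H
  atom 6: C, bond orders sum to 2 (valence 4) → 2 H
  atom 7: C, bond orders sum to 1 (valence 4) → 3 H
  atom 8: C, bond orders sum to 2 (valence 4) → 2 H
  atom 9: C, bond orders sum to 4 (valence 4) → 0 H
  atom 10: O, bond orders sum to 2 (valence 2) → 0 H
  atom 11: C, bond orders sum to 3 (valence 4) → 1 H
  atom 12: Cl (halogen, monovalent) → 0 H
  atom 13: C, bond orders sum to 2 (valence 4) → 2 H
  atom 14: C, bond orders sum to 2 (valence 4) → 2 H
  atom 15: C, bond orders sum to 2 (valence 4) → 2 H
  atom 16: C, bond orders sum to 2 (valence 4) → 2 H
  atom 17: C, bond orders sum to 3 (valence 4) → 1 H
  atom 18: Br (halogen, monovalent) → 0 H
  atom 19: C, bond orders sum to 3 (valence 4) → 1 H
  atom 20: C, bond orders sum to 3 (valence 4) → 1 H
  atom 21: O, bond orders sum to 2 (valence 2) → 0 H
  atom 22: C, bond orders sum to 2 (valence 4) → 2 H
  atom 23: Br (halogen, monovalent) → 0 H
Total hydrogens: 25.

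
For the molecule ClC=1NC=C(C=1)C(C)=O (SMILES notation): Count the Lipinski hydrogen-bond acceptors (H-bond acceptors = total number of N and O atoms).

N atoms: 1; O atoms: 1.
Lipinski HBA = 1 + 1 = 2.

2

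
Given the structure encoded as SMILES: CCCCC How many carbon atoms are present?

5

Count every carbon token in the SMILES (each C, including those in ring-closure positions and inside branches).
Carbon count: 5.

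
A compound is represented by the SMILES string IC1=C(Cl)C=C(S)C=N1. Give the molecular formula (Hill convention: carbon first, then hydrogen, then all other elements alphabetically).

C5H3ClINS

Walk through each heavy atom and fill implicit hydrogens from standard valence (C 4, N 3, O 2, S 2, halogen 1):
  atom 1: I (halogen, monovalent) → 0 H
  atom 2: C, bond orders sum to 4 (valence 4) → 0 H
  atom 3: C, bond orders sum to 4 (valence 4) → 0 H
  atom 4: Cl (halogen, monovalent) → 0 H
  atom 5: C, bond orders sum to 3 (valence 4) → 1 H
  atom 6: C, bond orders sum to 4 (valence 4) → 0 H
  atom 7: S, bond orders sum to 1 (valence 2) → 1 H
  atom 8: C, bond orders sum to 3 (valence 4) → 1 H
  atom 9: N, bond orders sum to 3 (valence 3) → 0 H
Totals → C:5, H:3, Cl:1, I:1, N:1, S:1.
In Hill order: C5H3ClINS.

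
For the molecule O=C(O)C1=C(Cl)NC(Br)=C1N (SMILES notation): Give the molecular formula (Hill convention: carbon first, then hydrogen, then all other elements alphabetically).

C5H4BrClN2O2

Walk through each heavy atom and fill implicit hydrogens from standard valence (C 4, N 3, O 2, S 2, halogen 1):
  atom 1: O, bond orders sum to 2 (valence 2) → 0 H
  atom 2: C, bond orders sum to 4 (valence 4) → 0 H
  atom 3: O, bond orders sum to 1 (valence 2) → 1 H
  atom 4: C, bond orders sum to 4 (valence 4) → 0 H
  atom 5: C, bond orders sum to 4 (valence 4) → 0 H
  atom 6: Cl (halogen, monovalent) → 0 H
  atom 7: N, bond orders sum to 2 (valence 3) → 1 H
  atom 8: C, bond orders sum to 4 (valence 4) → 0 H
  atom 9: Br (halogen, monovalent) → 0 H
  atom 10: C, bond orders sum to 4 (valence 4) → 0 H
  atom 11: N, bond orders sum to 1 (valence 3) → 2 H
Totals → C:5, H:4, Br:1, Cl:1, N:2, O:2.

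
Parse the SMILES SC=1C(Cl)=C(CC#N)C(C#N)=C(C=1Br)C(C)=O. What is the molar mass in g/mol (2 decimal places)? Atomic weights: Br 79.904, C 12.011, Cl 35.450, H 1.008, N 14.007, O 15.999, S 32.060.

First, the molecular formula is C11H6BrClN2OS (counting implicit H from valence).
  Br: 1 × 79.904 = 79.904
  C: 11 × 12.011 = 132.121
  Cl: 1 × 35.450 = 35.450
  H: 6 × 1.008 = 6.048
  N: 2 × 14.007 = 28.014
  O: 1 × 15.999 = 15.999
  S: 1 × 32.060 = 32.060
Sum: 1×79.904 + 11×12.011 + 1×35.450 + 6×1.008 + 2×14.007 + 1×15.999 + 1×32.060 = 329.596 → 329.60 g/mol.

329.60 g/mol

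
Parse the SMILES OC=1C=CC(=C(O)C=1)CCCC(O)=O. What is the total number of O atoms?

Scan the SMILES for O atoms (remember two-letter symbols like Cl and Br are single atoms).
Oxygen count: 4.

4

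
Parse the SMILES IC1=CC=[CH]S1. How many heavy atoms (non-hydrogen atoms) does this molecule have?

6

Every atom symbol written in the SMILES (organic subset) is one heavy atom; implicit H are not written.
Heavy atoms by element → C:4, I:1, S:1.
Total: 6.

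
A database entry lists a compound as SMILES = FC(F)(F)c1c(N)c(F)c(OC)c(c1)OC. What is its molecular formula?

Walk through each heavy atom and fill implicit hydrogens from standard valence (C 4, N 3, O 2, S 2, halogen 1); for lowercase aromatic atoms, an aromatic c carries 1 H when it has two neighbours and 0 H with three, and aromatic n carries 0 H:
  atom 1: F (halogen, monovalent) → 0 H
  atom 2: C, bond orders sum to 4 (valence 4) → 0 H
  atom 3: F (halogen, monovalent) → 0 H
  atom 4: F (halogen, monovalent) → 0 H
  atom 5: aromatic c, 3 neighbours → 0 H
  atom 6: aromatic c, 3 neighbours → 0 H
  atom 7: N, bond orders sum to 1 (valence 3) → 2 H
  atom 8: aromatic c, 3 neighbours → 0 H
  atom 9: F (halogen, monovalent) → 0 H
  atom 10: aromatic c, 3 neighbours → 0 H
  atom 11: O, bond orders sum to 2 (valence 2) → 0 H
  atom 12: C, bond orders sum to 1 (valence 4) → 3 H
  atom 13: aromatic c, 3 neighbours → 0 H
  atom 14: aromatic c, 2 neighbours → 1 H
  atom 15: O, bond orders sum to 2 (valence 2) → 0 H
  atom 16: C, bond orders sum to 1 (valence 4) → 3 H
Totals → C:9, H:9, F:4, N:1, O:2.
In Hill order: C9H9F4NO2.

C9H9F4NO2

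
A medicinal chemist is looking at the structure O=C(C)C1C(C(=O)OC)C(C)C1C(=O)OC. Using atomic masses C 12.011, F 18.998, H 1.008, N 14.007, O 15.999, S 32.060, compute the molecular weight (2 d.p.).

228.24 g/mol

First, the molecular formula is C11H16O5 (counting implicit H from valence).
  C: 11 × 12.011 = 132.121
  H: 16 × 1.008 = 16.128
  O: 5 × 15.999 = 79.995
Sum: 11×12.011 + 16×1.008 + 5×15.999 = 228.244 → 228.24 g/mol.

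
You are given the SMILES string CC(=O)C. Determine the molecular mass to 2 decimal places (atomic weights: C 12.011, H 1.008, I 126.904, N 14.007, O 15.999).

58.08 g/mol

First, the molecular formula is C3H6O (counting implicit H from valence).
  C: 3 × 12.011 = 36.033
  H: 6 × 1.008 = 6.048
  O: 1 × 15.999 = 15.999
Sum: 3×12.011 + 6×1.008 + 1×15.999 = 58.080 → 58.08 g/mol.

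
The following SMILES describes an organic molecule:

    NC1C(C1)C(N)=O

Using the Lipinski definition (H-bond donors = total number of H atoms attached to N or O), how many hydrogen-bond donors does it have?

Donors: find every N or O and count the H atoms it carries.
  atom 1 (N): bond orders sum to 1 → 2 H
  atom 6 (N): bond orders sum to 1 → 2 H
  atom 7 (O): bond orders sum to 2 → 0 H
Lipinski HBD = 4.

4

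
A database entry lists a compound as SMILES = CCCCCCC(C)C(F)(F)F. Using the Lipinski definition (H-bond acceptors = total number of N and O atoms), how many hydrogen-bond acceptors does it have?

0

N atoms: 0; O atoms: 0.
Lipinski HBA = 0 + 0 = 0.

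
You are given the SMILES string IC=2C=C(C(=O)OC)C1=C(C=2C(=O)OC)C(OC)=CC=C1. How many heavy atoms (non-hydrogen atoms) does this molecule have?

21

Every atom symbol written in the SMILES (organic subset) is one heavy atom; implicit H are not written.
Heavy atoms by element → C:15, I:1, O:5.
Total: 21.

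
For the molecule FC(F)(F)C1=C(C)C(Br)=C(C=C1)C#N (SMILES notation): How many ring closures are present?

In SMILES, each pair of matching ring-closure digits denotes one ring-closing bond; the number of such bonds equals the number of independent rings.
Ring-closure bonds here: 1.

1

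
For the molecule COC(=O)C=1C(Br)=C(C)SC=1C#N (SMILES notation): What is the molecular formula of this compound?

C8H6BrNO2S

Walk through each heavy atom and fill implicit hydrogens from standard valence (C 4, N 3, O 2, S 2, halogen 1):
  atom 1: C, bond orders sum to 1 (valence 4) → 3 H
  atom 2: O, bond orders sum to 2 (valence 2) → 0 H
  atom 3: C, bond orders sum to 4 (valence 4) → 0 H
  atom 4: O, bond orders sum to 2 (valence 2) → 0 H
  atom 5: C, bond orders sum to 4 (valence 4) → 0 H
  atom 6: C, bond orders sum to 4 (valence 4) → 0 H
  atom 7: Br (halogen, monovalent) → 0 H
  atom 8: C, bond orders sum to 4 (valence 4) → 0 H
  atom 9: C, bond orders sum to 1 (valence 4) → 3 H
  atom 10: S, bond orders sum to 2 (valence 2) → 0 H
  atom 11: C, bond orders sum to 4 (valence 4) → 0 H
  atom 12: C, bond orders sum to 4 (valence 4) → 0 H
  atom 13: N, bond orders sum to 3 (valence 3) → 0 H
Totals → C:8, H:6, Br:1, N:1, O:2, S:1.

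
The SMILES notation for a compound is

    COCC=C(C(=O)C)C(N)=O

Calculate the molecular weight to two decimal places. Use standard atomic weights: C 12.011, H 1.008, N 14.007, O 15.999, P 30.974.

157.17 g/mol

First, the molecular formula is C7H11NO3 (counting implicit H from valence).
  C: 7 × 12.011 = 84.077
  H: 11 × 1.008 = 11.088
  N: 1 × 14.007 = 14.007
  O: 3 × 15.999 = 47.997
Sum: 7×12.011 + 11×1.008 + 1×14.007 + 3×15.999 = 157.169 → 157.17 g/mol.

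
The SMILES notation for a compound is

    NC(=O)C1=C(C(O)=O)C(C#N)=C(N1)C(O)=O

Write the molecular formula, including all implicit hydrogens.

C8H5N3O5

Walk through each heavy atom and fill implicit hydrogens from standard valence (C 4, N 3, O 2, S 2, halogen 1):
  atom 1: N, bond orders sum to 1 (valence 3) → 2 H
  atom 2: C, bond orders sum to 4 (valence 4) → 0 H
  atom 3: O, bond orders sum to 2 (valence 2) → 0 H
  atom 4: C, bond orders sum to 4 (valence 4) → 0 H
  atom 5: C, bond orders sum to 4 (valence 4) → 0 H
  atom 6: C, bond orders sum to 4 (valence 4) → 0 H
  atom 7: O, bond orders sum to 1 (valence 2) → 1 H
  atom 8: O, bond orders sum to 2 (valence 2) → 0 H
  atom 9: C, bond orders sum to 4 (valence 4) → 0 H
  atom 10: C, bond orders sum to 4 (valence 4) → 0 H
  atom 11: N, bond orders sum to 3 (valence 3) → 0 H
  atom 12: C, bond orders sum to 4 (valence 4) → 0 H
  atom 13: N, bond orders sum to 2 (valence 3) → 1 H
  atom 14: C, bond orders sum to 4 (valence 4) → 0 H
  atom 15: O, bond orders sum to 1 (valence 2) → 1 H
  atom 16: O, bond orders sum to 2 (valence 2) → 0 H
Totals → C:8, H:5, N:3, O:5.
In Hill order: C8H5N3O5.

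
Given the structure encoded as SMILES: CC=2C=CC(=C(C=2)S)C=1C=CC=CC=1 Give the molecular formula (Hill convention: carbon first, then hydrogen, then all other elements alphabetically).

Walk through each heavy atom and fill implicit hydrogens from standard valence (C 4, N 3, O 2, S 2, halogen 1):
  atom 1: C, bond orders sum to 1 (valence 4) → 3 H
  atom 2: C, bond orders sum to 4 (valence 4) → 0 H
  atom 3: C, bond orders sum to 3 (valence 4) → 1 H
  atom 4: C, bond orders sum to 3 (valence 4) → 1 H
  atom 5: C, bond orders sum to 4 (valence 4) → 0 H
  atom 6: C, bond orders sum to 4 (valence 4) → 0 H
  atom 7: C, bond orders sum to 3 (valence 4) → 1 H
  atom 8: S, bond orders sum to 1 (valence 2) → 1 H
  atom 9: C, bond orders sum to 4 (valence 4) → 0 H
  atom 10: C, bond orders sum to 3 (valence 4) → 1 H
  atom 11: C, bond orders sum to 3 (valence 4) → 1 H
  atom 12: C, bond orders sum to 3 (valence 4) → 1 H
  atom 13: C, bond orders sum to 3 (valence 4) → 1 H
  atom 14: C, bond orders sum to 3 (valence 4) → 1 H
Totals → C:13, H:12, S:1.

C13H12S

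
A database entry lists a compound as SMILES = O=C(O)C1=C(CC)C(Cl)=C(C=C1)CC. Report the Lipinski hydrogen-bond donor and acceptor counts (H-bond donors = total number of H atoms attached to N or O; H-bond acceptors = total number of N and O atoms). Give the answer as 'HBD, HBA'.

Donors: find every N or O and count the H atoms it carries.
  atom 1 (O): bond orders sum to 2 → 0 H
  atom 3 (O): bond orders sum to 1 → 1 H
Lipinski HBD = 1.
Acceptors: N atoms = 0, O atoms = 2 → HBA = 2.

1, 2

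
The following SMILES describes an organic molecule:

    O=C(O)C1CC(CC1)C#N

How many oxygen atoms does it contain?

2

Scan the SMILES for O atoms (remember two-letter symbols like Cl and Br are single atoms).
Oxygen count: 2.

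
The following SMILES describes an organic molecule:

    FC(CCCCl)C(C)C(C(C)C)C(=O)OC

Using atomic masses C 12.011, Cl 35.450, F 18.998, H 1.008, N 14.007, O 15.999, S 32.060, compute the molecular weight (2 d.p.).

252.75 g/mol

First, the molecular formula is C12H22ClFO2 (counting implicit H from valence).
  C: 12 × 12.011 = 144.132
  Cl: 1 × 35.450 = 35.450
  F: 1 × 18.998 = 18.998
  H: 22 × 1.008 = 22.176
  O: 2 × 15.999 = 31.998
Sum: 12×12.011 + 1×35.450 + 1×18.998 + 22×1.008 + 2×15.999 = 252.754 → 252.75 g/mol.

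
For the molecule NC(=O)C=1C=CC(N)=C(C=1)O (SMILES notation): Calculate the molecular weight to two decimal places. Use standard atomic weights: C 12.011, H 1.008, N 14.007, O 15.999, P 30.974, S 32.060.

152.15 g/mol

First, the molecular formula is C7H8N2O2 (counting implicit H from valence).
  C: 7 × 12.011 = 84.077
  H: 8 × 1.008 = 8.064
  N: 2 × 14.007 = 28.014
  O: 2 × 15.999 = 31.998
Sum: 7×12.011 + 8×1.008 + 2×14.007 + 2×15.999 = 152.153 → 152.15 g/mol.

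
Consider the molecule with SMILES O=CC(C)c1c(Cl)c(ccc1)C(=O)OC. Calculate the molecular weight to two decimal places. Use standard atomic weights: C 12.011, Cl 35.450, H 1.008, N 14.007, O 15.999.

226.66 g/mol

First, the molecular formula is C11H11ClO3 (counting implicit H from valence).
  C: 11 × 12.011 = 132.121
  Cl: 1 × 35.450 = 35.450
  H: 11 × 1.008 = 11.088
  O: 3 × 15.999 = 47.997
Sum: 11×12.011 + 1×35.450 + 11×1.008 + 3×15.999 = 226.656 → 226.66 g/mol.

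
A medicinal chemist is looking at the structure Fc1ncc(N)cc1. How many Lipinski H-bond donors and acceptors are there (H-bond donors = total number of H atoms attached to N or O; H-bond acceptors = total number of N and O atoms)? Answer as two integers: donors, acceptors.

Donors: find every N or O and count the H atoms it carries.
  atom 3 (N): bond orders sum to 3 → 0 H
  atom 6 (N): bond orders sum to 1 → 2 H
Lipinski HBD = 2.
Acceptors: N atoms = 2, O atoms = 0 → HBA = 2.

2, 2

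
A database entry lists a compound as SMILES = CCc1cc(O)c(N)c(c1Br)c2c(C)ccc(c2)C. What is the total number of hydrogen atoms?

Walk through each heavy atom and fill implicit hydrogens from standard valence (C 4, N 3, O 2, S 2, halogen 1); for lowercase aromatic atoms, an aromatic c carries 1 H when it has two neighbours and 0 H with three, and aromatic n carries 0 H:
  atom 1: C, bond orders sum to 1 (valence 4) → 3 H
  atom 2: C, bond orders sum to 2 (valence 4) → 2 H
  atom 3: aromatic c, 3 neighbours → 0 H
  atom 4: aromatic c, 2 neighbours → 1 H
  atom 5: aromatic c, 3 neighbours → 0 H
  atom 6: O, bond orders sum to 1 (valence 2) → 1 H
  atom 7: aromatic c, 3 neighbours → 0 H
  atom 8: N, bond orders sum to 1 (valence 3) → 2 H
  atom 9: aromatic c, 3 neighbours → 0 H
  atom 10: aromatic c, 3 neighbours → 0 H
  atom 11: Br (halogen, monovalent) → 0 H
  atom 12: aromatic c, 3 neighbours → 0 H
  atom 13: aromatic c, 3 neighbours → 0 H
  atom 14: C, bond orders sum to 1 (valence 4) → 3 H
  atom 15: aromatic c, 2 neighbours → 1 H
  atom 16: aromatic c, 2 neighbours → 1 H
  atom 17: aromatic c, 3 neighbours → 0 H
  atom 18: aromatic c, 2 neighbours → 1 H
  atom 19: C, bond orders sum to 1 (valence 4) → 3 H
Total hydrogens: 18.

18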